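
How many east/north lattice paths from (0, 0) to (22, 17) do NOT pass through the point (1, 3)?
Number of paths = 41741280210

Total paths from (0, 0) to (22, 17): C(39, 22) = 51021117810. Paths through (1, 3): (paths (0, 0) → (1, 3)) × (paths (1, 3) → (22, 17)) = C(4, 1) · C(35, 21) = 4 · 2319959400 = 9279837600. Avoidance count = 51021117810 − 9279837600 = 41741280210.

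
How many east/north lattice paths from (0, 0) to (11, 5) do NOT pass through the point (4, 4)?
Number of paths = 3808

Total paths from (0, 0) to (11, 5): C(16, 11) = 4368. Paths through (4, 4): (paths (0, 0) → (4, 4)) × (paths (4, 4) → (11, 5)) = C(8, 4) · C(8, 7) = 70 · 8 = 560. Avoidance count = 4368 − 560 = 3808.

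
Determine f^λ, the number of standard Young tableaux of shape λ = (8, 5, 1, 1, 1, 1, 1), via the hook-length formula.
# SYT of shape (8, 5, 1, 1, 1, 1, 1) = 1575288

Hook-length formula: f^λ = n! / Π hook(c), product over all cells c of the Young diagram. For λ = (8, 5, 1, 1, 1, 1, 1), n = 18 boxes. Hook lengths by row (left-to-right, top-to-bottom): [14, 8, 7, 6, 5, 3, 2, 1]; [10, 4, 3, 2, 1]; [5]; [4]; [3]; [2]; [1]. Product of hooks = 4064256000. So f^λ = 18! / 4064256000 = 6402373705728000 / 4064256000 = 1575288.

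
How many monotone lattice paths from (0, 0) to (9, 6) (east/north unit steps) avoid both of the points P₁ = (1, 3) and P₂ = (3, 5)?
Number of paths = 4121

Inclusion–exclusion. Total paths: C(15, 9) = 5005. Through P₁: C(4, 1)·C(11, 8) = 660. Through P₂: C(8, 3)·C(7, 6) = 392. Since P₁ is strictly southwest of P₂, a monotone path through both must visit P₁ then P₂; paths through both = C(4, 1)·C(4, 2)·C(7, 6) = 168. Avoid both = 5005 − 660 − 392 + 168 = 4121.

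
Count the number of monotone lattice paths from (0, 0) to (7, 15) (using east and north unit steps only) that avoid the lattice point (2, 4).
Number of paths = 105024

Total paths from (0, 0) to (7, 15): C(22, 7) = 170544. Paths through (2, 4): (paths (0, 0) → (2, 4)) × (paths (2, 4) → (7, 15)) = C(6, 2) · C(16, 5) = 15 · 4368 = 65520. Avoidance count = 170544 − 65520 = 105024.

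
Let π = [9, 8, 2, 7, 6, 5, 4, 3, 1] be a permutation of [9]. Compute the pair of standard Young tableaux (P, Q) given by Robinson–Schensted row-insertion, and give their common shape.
P = [1, 3] / [2] / [4] / [5] / [6] / [7] / [8] / [9];  Q = [1, 4] / [2] / [3] / [5] / [6] / [7] / [8] / [9];  common shape = (2, 1, 1, 1, 1, 1, 1, 1)

Row-insert the values π_1, π_2, … into P one at a time, bumping the leftmost entry strictly greater than the inserted value down to the next row. The recording tableau Q records, in position (i, j), the step at which that cell was added to P.
  Insert 9 (step 1): P = [9];  Q = [1]
  Insert 8 (step 2): P = [8] / [9];  Q = [1] / [2]
  Insert 2 (step 3): P = [2] / [8] / [9];  Q = [1] / [2] / [3]
  Insert 7 (step 4): P = [2, 7] / [8] / [9];  Q = [1, 4] / [2] / [3]
  Insert 6 (step 5): P = [2, 6] / [7] / [8] / [9];  Q = [1, 4] / [2] / [3] / [5]
  Insert 5 (step 6): P = [2, 5] / [6] / [7] / [8] / [9];  Q = [1, 4] / [2] / [3] / [5] / [6]
  Insert 4 (step 7): P = [2, 4] / [5] / [6] / [7] / [8] / [9];  Q = [1, 4] / [2] / [3] / [5] / [6] / [7]
  Insert 3 (step 8): P = [2, 3] / [4] / [5] / [6] / [7] / [8] / [9];  Q = [1, 4] / [2] / [3] / [5] / [6] / [7] / [8]
  Insert 1 (step 9): P = [1, 3] / [2] / [4] / [5] / [6] / [7] / [8] / [9];  Q = [1, 4] / [2] / [3] / [5] / [6] / [7] / [8] / [9]
Final shape: (2, 1, 1, 1, 1, 1, 1, 1).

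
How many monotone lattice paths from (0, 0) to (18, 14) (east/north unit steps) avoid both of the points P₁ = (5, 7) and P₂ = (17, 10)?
Number of paths = 369660135

Inclusion–exclusion. Total paths: C(32, 18) = 471435600. Through P₁: C(12, 5)·C(20, 13) = 61395840. Through P₂: C(27, 17)·C(5, 1) = 42181425. Since P₁ is strictly southwest of P₂, a monotone path through both must visit P₁ then P₂; paths through both = C(12, 5)·C(15, 12)·C(5, 1) = 1801800. Avoid both = 471435600 − 61395840 − 42181425 + 1801800 = 369660135.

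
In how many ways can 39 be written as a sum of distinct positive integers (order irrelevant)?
q(39) = 982

A partition into distinct parts is a strictly decreasing sequence summing to n. The recurrence d(n, m) = d(n, m−1) + d(n−m, m−1) (use part m at most once) with q(n) = d(n, n) gives q(39) = 982. (Euler's theorem: # distinct-part partitions = # odd-part partitions.)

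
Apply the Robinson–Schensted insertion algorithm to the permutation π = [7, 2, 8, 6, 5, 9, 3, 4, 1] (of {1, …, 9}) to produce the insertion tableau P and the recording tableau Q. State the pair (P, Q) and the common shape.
P = [1, 3, 4] / [2, 8, 9] / [5] / [6] / [7];  Q = [1, 3, 6] / [2, 4, 8] / [5] / [7] / [9];  common shape = (3, 3, 1, 1, 1)

Row-insert the values π_1, π_2, … into P one at a time, bumping the leftmost entry strictly greater than the inserted value down to the next row. The recording tableau Q records, in position (i, j), the step at which that cell was added to P.
  Insert 7 (step 1): P = [7];  Q = [1]
  Insert 2 (step 2): P = [2] / [7];  Q = [1] / [2]
  Insert 8 (step 3): P = [2, 8] / [7];  Q = [1, 3] / [2]
  Insert 6 (step 4): P = [2, 6] / [7, 8];  Q = [1, 3] / [2, 4]
  Insert 5 (step 5): P = [2, 5] / [6, 8] / [7];  Q = [1, 3] / [2, 4] / [5]
  Insert 9 (step 6): P = [2, 5, 9] / [6, 8] / [7];  Q = [1, 3, 6] / [2, 4] / [5]
  Insert 3 (step 7): P = [2, 3, 9] / [5, 8] / [6] / [7];  Q = [1, 3, 6] / [2, 4] / [5] / [7]
  Insert 4 (step 8): P = [2, 3, 4] / [5, 8, 9] / [6] / [7];  Q = [1, 3, 6] / [2, 4, 8] / [5] / [7]
  Insert 1 (step 9): P = [1, 3, 4] / [2, 8, 9] / [5] / [6] / [7];  Q = [1, 3, 6] / [2, 4, 8] / [5] / [7] / [9]
Final shape: (3, 3, 1, 1, 1).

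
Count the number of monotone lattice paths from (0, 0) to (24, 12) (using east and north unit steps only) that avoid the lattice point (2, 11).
Number of paths = 1251675906

Total paths from (0, 0) to (24, 12): C(36, 24) = 1251677700. Paths through (2, 11): (paths (0, 0) → (2, 11)) × (paths (2, 11) → (24, 12)) = C(13, 2) · C(23, 22) = 78 · 23 = 1794. Avoidance count = 1251677700 − 1794 = 1251675906.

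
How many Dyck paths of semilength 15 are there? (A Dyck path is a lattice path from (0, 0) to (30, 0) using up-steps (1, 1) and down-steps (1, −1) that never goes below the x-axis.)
C_15 = 9694845

These Dyck paths are counted by the Catalan number C_n = (1/(n + 1)) · C(2n, n). For n = 15: C_15 = (1/16) · C(30, 15) = 155117520/16 = 9694845.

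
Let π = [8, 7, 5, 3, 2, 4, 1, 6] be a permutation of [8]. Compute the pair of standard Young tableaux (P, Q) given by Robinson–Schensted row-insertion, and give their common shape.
P = [1, 4, 6] / [2] / [3] / [5] / [7] / [8];  Q = [1, 6, 8] / [2] / [3] / [4] / [5] / [7];  common shape = (3, 1, 1, 1, 1, 1)

Row-insert the values π_1, π_2, … into P one at a time, bumping the leftmost entry strictly greater than the inserted value down to the next row. The recording tableau Q records, in position (i, j), the step at which that cell was added to P.
  Insert 8 (step 1): P = [8];  Q = [1]
  Insert 7 (step 2): P = [7] / [8];  Q = [1] / [2]
  Insert 5 (step 3): P = [5] / [7] / [8];  Q = [1] / [2] / [3]
  Insert 3 (step 4): P = [3] / [5] / [7] / [8];  Q = [1] / [2] / [3] / [4]
  Insert 2 (step 5): P = [2] / [3] / [5] / [7] / [8];  Q = [1] / [2] / [3] / [4] / [5]
  Insert 4 (step 6): P = [2, 4] / [3] / [5] / [7] / [8];  Q = [1, 6] / [2] / [3] / [4] / [5]
  Insert 1 (step 7): P = [1, 4] / [2] / [3] / [5] / [7] / [8];  Q = [1, 6] / [2] / [3] / [4] / [5] / [7]
  Insert 6 (step 8): P = [1, 4, 6] / [2] / [3] / [5] / [7] / [8];  Q = [1, 6, 8] / [2] / [3] / [4] / [5] / [7]
Final shape: (3, 1, 1, 1, 1, 1).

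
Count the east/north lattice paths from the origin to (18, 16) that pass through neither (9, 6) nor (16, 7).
Number of paths = 1730328105

Inclusion–exclusion. Total paths: C(34, 18) = 2203961430. Through P₁: C(15, 9)·C(19, 9) = 462351890. Through P₂: C(23, 16)·C(11, 2) = 13483635. Since P₁ is strictly southwest of P₂, a monotone path through both must visit P₁ then P₂; paths through both = C(15, 9)·C(8, 7)·C(11, 2) = 2202200. Avoid both = 2203961430 − 462351890 − 13483635 + 2202200 = 1730328105.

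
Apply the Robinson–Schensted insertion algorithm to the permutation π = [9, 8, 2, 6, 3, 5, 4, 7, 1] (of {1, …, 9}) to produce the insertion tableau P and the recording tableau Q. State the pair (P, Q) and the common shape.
P = [1, 3, 4, 7] / [2] / [5] / [6] / [8] / [9];  Q = [1, 4, 6, 8] / [2] / [3] / [5] / [7] / [9];  common shape = (4, 1, 1, 1, 1, 1)

Row-insert the values π_1, π_2, … into P one at a time, bumping the leftmost entry strictly greater than the inserted value down to the next row. The recording tableau Q records, in position (i, j), the step at which that cell was added to P.
  Insert 9 (step 1): P = [9];  Q = [1]
  Insert 8 (step 2): P = [8] / [9];  Q = [1] / [2]
  Insert 2 (step 3): P = [2] / [8] / [9];  Q = [1] / [2] / [3]
  Insert 6 (step 4): P = [2, 6] / [8] / [9];  Q = [1, 4] / [2] / [3]
  Insert 3 (step 5): P = [2, 3] / [6] / [8] / [9];  Q = [1, 4] / [2] / [3] / [5]
  Insert 5 (step 6): P = [2, 3, 5] / [6] / [8] / [9];  Q = [1, 4, 6] / [2] / [3] / [5]
  Insert 4 (step 7): P = [2, 3, 4] / [5] / [6] / [8] / [9];  Q = [1, 4, 6] / [2] / [3] / [5] / [7]
  Insert 7 (step 8): P = [2, 3, 4, 7] / [5] / [6] / [8] / [9];  Q = [1, 4, 6, 8] / [2] / [3] / [5] / [7]
  Insert 1 (step 9): P = [1, 3, 4, 7] / [2] / [5] / [6] / [8] / [9];  Q = [1, 4, 6, 8] / [2] / [3] / [5] / [7] / [9]
Final shape: (4, 1, 1, 1, 1, 1).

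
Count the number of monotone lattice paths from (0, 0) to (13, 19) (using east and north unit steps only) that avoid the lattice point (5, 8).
Number of paths = 250099566

Total paths from (0, 0) to (13, 19): C(32, 13) = 347373600. Paths through (5, 8): (paths (0, 0) → (5, 8)) × (paths (5, 8) → (13, 19)) = C(13, 5) · C(19, 8) = 1287 · 75582 = 97274034. Avoidance count = 347373600 − 97274034 = 250099566.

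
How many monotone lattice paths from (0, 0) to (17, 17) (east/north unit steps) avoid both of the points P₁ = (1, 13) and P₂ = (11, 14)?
Number of paths = 1959129726

Inclusion–exclusion. Total paths: C(34, 17) = 2333606220. Through P₁: C(14, 1)·C(20, 16) = 67830. Through P₂: C(25, 11)·C(9, 6) = 374421600. Since P₁ is strictly southwest of P₂, a monotone path through both must visit P₁ then P₂; paths through both = C(14, 1)·C(11, 10)·C(9, 6) = 12936. Avoid both = 2333606220 − 67830 − 374421600 + 12936 = 1959129726.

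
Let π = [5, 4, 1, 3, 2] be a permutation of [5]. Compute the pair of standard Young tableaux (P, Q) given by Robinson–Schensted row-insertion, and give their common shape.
P = [1, 2] / [3] / [4] / [5];  Q = [1, 4] / [2] / [3] / [5];  common shape = (2, 1, 1, 1)

Row-insert the values π_1, π_2, … into P one at a time, bumping the leftmost entry strictly greater than the inserted value down to the next row. The recording tableau Q records, in position (i, j), the step at which that cell was added to P.
  Insert 5 (step 1): P = [5];  Q = [1]
  Insert 4 (step 2): P = [4] / [5];  Q = [1] / [2]
  Insert 1 (step 3): P = [1] / [4] / [5];  Q = [1] / [2] / [3]
  Insert 3 (step 4): P = [1, 3] / [4] / [5];  Q = [1, 4] / [2] / [3]
  Insert 2 (step 5): P = [1, 2] / [3] / [4] / [5];  Q = [1, 4] / [2] / [3] / [5]
Final shape: (2, 1, 1, 1).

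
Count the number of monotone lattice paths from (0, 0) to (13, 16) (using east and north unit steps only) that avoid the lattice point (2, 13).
Number of paths = 67825695

Total paths from (0, 0) to (13, 16): C(29, 13) = 67863915. Paths through (2, 13): (paths (0, 0) → (2, 13)) × (paths (2, 13) → (13, 16)) = C(15, 2) · C(14, 11) = 105 · 364 = 38220. Avoidance count = 67863915 − 38220 = 67825695.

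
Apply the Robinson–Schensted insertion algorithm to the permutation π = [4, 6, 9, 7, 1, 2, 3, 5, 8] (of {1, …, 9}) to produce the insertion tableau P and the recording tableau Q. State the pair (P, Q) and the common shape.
P = [1, 2, 3, 5, 8] / [4, 6, 7] / [9];  Q = [1, 2, 3, 8, 9] / [4, 6, 7] / [5];  common shape = (5, 3, 1)

Row-insert the values π_1, π_2, … into P one at a time, bumping the leftmost entry strictly greater than the inserted value down to the next row. The recording tableau Q records, in position (i, j), the step at which that cell was added to P.
  Insert 4 (step 1): P = [4];  Q = [1]
  Insert 6 (step 2): P = [4, 6];  Q = [1, 2]
  Insert 9 (step 3): P = [4, 6, 9];  Q = [1, 2, 3]
  Insert 7 (step 4): P = [4, 6, 7] / [9];  Q = [1, 2, 3] / [4]
  Insert 1 (step 5): P = [1, 6, 7] / [4] / [9];  Q = [1, 2, 3] / [4] / [5]
  Insert 2 (step 6): P = [1, 2, 7] / [4, 6] / [9];  Q = [1, 2, 3] / [4, 6] / [5]
  Insert 3 (step 7): P = [1, 2, 3] / [4, 6, 7] / [9];  Q = [1, 2, 3] / [4, 6, 7] / [5]
  Insert 5 (step 8): P = [1, 2, 3, 5] / [4, 6, 7] / [9];  Q = [1, 2, 3, 8] / [4, 6, 7] / [5]
  Insert 8 (step 9): P = [1, 2, 3, 5, 8] / [4, 6, 7] / [9];  Q = [1, 2, 3, 8, 9] / [4, 6, 7] / [5]
Final shape: (5, 3, 1).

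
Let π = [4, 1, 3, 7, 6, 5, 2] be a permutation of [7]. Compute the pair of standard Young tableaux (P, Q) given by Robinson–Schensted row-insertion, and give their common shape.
P = [1, 2, 5] / [3, 6] / [4] / [7];  Q = [1, 3, 4] / [2, 5] / [6] / [7];  common shape = (3, 2, 1, 1)

Row-insert the values π_1, π_2, … into P one at a time, bumping the leftmost entry strictly greater than the inserted value down to the next row. The recording tableau Q records, in position (i, j), the step at which that cell was added to P.
  Insert 4 (step 1): P = [4];  Q = [1]
  Insert 1 (step 2): P = [1] / [4];  Q = [1] / [2]
  Insert 3 (step 3): P = [1, 3] / [4];  Q = [1, 3] / [2]
  Insert 7 (step 4): P = [1, 3, 7] / [4];  Q = [1, 3, 4] / [2]
  Insert 6 (step 5): P = [1, 3, 6] / [4, 7];  Q = [1, 3, 4] / [2, 5]
  Insert 5 (step 6): P = [1, 3, 5] / [4, 6] / [7];  Q = [1, 3, 4] / [2, 5] / [6]
  Insert 2 (step 7): P = [1, 2, 5] / [3, 6] / [4] / [7];  Q = [1, 3, 4] / [2, 5] / [6] / [7]
Final shape: (3, 2, 1, 1).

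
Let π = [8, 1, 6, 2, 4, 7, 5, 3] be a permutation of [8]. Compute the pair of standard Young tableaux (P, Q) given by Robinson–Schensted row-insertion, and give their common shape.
P = [1, 2, 3, 5] / [4, 7] / [6] / [8];  Q = [1, 3, 5, 6] / [2, 7] / [4] / [8];  common shape = (4, 2, 1, 1)

Row-insert the values π_1, π_2, … into P one at a time, bumping the leftmost entry strictly greater than the inserted value down to the next row. The recording tableau Q records, in position (i, j), the step at which that cell was added to P.
  Insert 8 (step 1): P = [8];  Q = [1]
  Insert 1 (step 2): P = [1] / [8];  Q = [1] / [2]
  Insert 6 (step 3): P = [1, 6] / [8];  Q = [1, 3] / [2]
  Insert 2 (step 4): P = [1, 2] / [6] / [8];  Q = [1, 3] / [2] / [4]
  Insert 4 (step 5): P = [1, 2, 4] / [6] / [8];  Q = [1, 3, 5] / [2] / [4]
  Insert 7 (step 6): P = [1, 2, 4, 7] / [6] / [8];  Q = [1, 3, 5, 6] / [2] / [4]
  Insert 5 (step 7): P = [1, 2, 4, 5] / [6, 7] / [8];  Q = [1, 3, 5, 6] / [2, 7] / [4]
  Insert 3 (step 8): P = [1, 2, 3, 5] / [4, 7] / [6] / [8];  Q = [1, 3, 5, 6] / [2, 7] / [4] / [8]
Final shape: (4, 2, 1, 1).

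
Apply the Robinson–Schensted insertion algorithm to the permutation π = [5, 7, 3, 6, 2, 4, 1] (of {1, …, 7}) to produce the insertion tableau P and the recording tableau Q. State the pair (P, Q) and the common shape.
P = [1, 4] / [2, 6] / [3, 7] / [5];  Q = [1, 2] / [3, 4] / [5, 6] / [7];  common shape = (2, 2, 2, 1)

Row-insert the values π_1, π_2, … into P one at a time, bumping the leftmost entry strictly greater than the inserted value down to the next row. The recording tableau Q records, in position (i, j), the step at which that cell was added to P.
  Insert 5 (step 1): P = [5];  Q = [1]
  Insert 7 (step 2): P = [5, 7];  Q = [1, 2]
  Insert 3 (step 3): P = [3, 7] / [5];  Q = [1, 2] / [3]
  Insert 6 (step 4): P = [3, 6] / [5, 7];  Q = [1, 2] / [3, 4]
  Insert 2 (step 5): P = [2, 6] / [3, 7] / [5];  Q = [1, 2] / [3, 4] / [5]
  Insert 4 (step 6): P = [2, 4] / [3, 6] / [5, 7];  Q = [1, 2] / [3, 4] / [5, 6]
  Insert 1 (step 7): P = [1, 4] / [2, 6] / [3, 7] / [5];  Q = [1, 2] / [3, 4] / [5, 6] / [7]
Final shape: (2, 2, 2, 1).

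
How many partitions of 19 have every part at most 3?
p(19, parts ≤ 3) = 40

Use the recurrence p(n, m) = p(n, m−1) + p(n−m, m): either the largest part is < m (count p(n, m−1)) or the largest part is exactly m (remove one copy of m, count p(n−m, m)). With p(0, ·) = 1 this gives p(19, parts ≤ 3) = 40. (By conjugating Young diagrams, this also counts partitions of 19 into at most 3 parts.)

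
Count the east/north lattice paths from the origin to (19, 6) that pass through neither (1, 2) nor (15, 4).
Number of paths = 102415

Inclusion–exclusion. Total paths: C(25, 19) = 177100. Through P₁: C(3, 1)·C(22, 18) = 21945. Through P₂: C(19, 15)·C(6, 4) = 58140. Since P₁ is strictly southwest of P₂, a monotone path through both must visit P₁ then P₂; paths through both = C(3, 1)·C(16, 14)·C(6, 4) = 5400. Avoid both = 177100 − 21945 − 58140 + 5400 = 102415.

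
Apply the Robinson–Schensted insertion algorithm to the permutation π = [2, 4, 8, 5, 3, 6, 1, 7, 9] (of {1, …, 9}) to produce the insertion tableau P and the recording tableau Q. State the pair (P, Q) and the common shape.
P = [1, 3, 5, 6, 7, 9] / [2] / [4] / [8];  Q = [1, 2, 3, 6, 8, 9] / [4] / [5] / [7];  common shape = (6, 1, 1, 1)

Row-insert the values π_1, π_2, … into P one at a time, bumping the leftmost entry strictly greater than the inserted value down to the next row. The recording tableau Q records, in position (i, j), the step at which that cell was added to P.
  Insert 2 (step 1): P = [2];  Q = [1]
  Insert 4 (step 2): P = [2, 4];  Q = [1, 2]
  Insert 8 (step 3): P = [2, 4, 8];  Q = [1, 2, 3]
  Insert 5 (step 4): P = [2, 4, 5] / [8];  Q = [1, 2, 3] / [4]
  Insert 3 (step 5): P = [2, 3, 5] / [4] / [8];  Q = [1, 2, 3] / [4] / [5]
  Insert 6 (step 6): P = [2, 3, 5, 6] / [4] / [8];  Q = [1, 2, 3, 6] / [4] / [5]
  Insert 1 (step 7): P = [1, 3, 5, 6] / [2] / [4] / [8];  Q = [1, 2, 3, 6] / [4] / [5] / [7]
  Insert 7 (step 8): P = [1, 3, 5, 6, 7] / [2] / [4] / [8];  Q = [1, 2, 3, 6, 8] / [4] / [5] / [7]
  Insert 9 (step 9): P = [1, 3, 5, 6, 7, 9] / [2] / [4] / [8];  Q = [1, 2, 3, 6, 8, 9] / [4] / [5] / [7]
Final shape: (6, 1, 1, 1).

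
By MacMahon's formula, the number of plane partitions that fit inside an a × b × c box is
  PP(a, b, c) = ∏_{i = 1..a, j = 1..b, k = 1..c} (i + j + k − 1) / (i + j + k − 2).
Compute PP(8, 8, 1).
PP(8, 8, 1) = 12870

Evaluate the triple product over i = 1..8, j = 1..8, k = 1..1. The factors are (2/1) · (3/2) · (4/3) · (5/4) · (6/5) · (7/6) · (8/7) · (9/8) · … (64 factors total). The numerators and denominators telescope so the product is an integer; carrying out the multiplication exactly gives PP(8, 8, 1) = 12870.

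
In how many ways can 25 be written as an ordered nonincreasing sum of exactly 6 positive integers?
p(25, 6 parts) = 235

Partitions of n into exactly k parts are in bijection with partitions of n − k into at most k parts (subtract 1 from each part). So p(25, exactly 6) = p(19, parts ≤ 6). Computing via the recurrence p(m, j) = p(m, j−1) + p(m−j, j) gives 235.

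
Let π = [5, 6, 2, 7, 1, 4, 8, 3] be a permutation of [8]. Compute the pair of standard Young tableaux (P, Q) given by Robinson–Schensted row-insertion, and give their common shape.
P = [1, 3, 7, 8] / [2, 4] / [5, 6];  Q = [1, 2, 4, 7] / [3, 6] / [5, 8];  common shape = (4, 2, 2)

Row-insert the values π_1, π_2, … into P one at a time, bumping the leftmost entry strictly greater than the inserted value down to the next row. The recording tableau Q records, in position (i, j), the step at which that cell was added to P.
  Insert 5 (step 1): P = [5];  Q = [1]
  Insert 6 (step 2): P = [5, 6];  Q = [1, 2]
  Insert 2 (step 3): P = [2, 6] / [5];  Q = [1, 2] / [3]
  Insert 7 (step 4): P = [2, 6, 7] / [5];  Q = [1, 2, 4] / [3]
  Insert 1 (step 5): P = [1, 6, 7] / [2] / [5];  Q = [1, 2, 4] / [3] / [5]
  Insert 4 (step 6): P = [1, 4, 7] / [2, 6] / [5];  Q = [1, 2, 4] / [3, 6] / [5]
  Insert 8 (step 7): P = [1, 4, 7, 8] / [2, 6] / [5];  Q = [1, 2, 4, 7] / [3, 6] / [5]
  Insert 3 (step 8): P = [1, 3, 7, 8] / [2, 4] / [5, 6];  Q = [1, 2, 4, 7] / [3, 6] / [5, 8]
Final shape: (4, 2, 2).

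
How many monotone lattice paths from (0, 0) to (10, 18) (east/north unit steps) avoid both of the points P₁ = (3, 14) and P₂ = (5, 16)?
Number of paths = 12557061

Inclusion–exclusion. Total paths: C(28, 10) = 13123110. Through P₁: C(17, 3)·C(11, 7) = 224400. Through P₂: C(21, 5)·C(7, 5) = 427329. Since P₁ is strictly southwest of P₂, a monotone path through both must visit P₁ then P₂; paths through both = C(17, 3)·C(4, 2)·C(7, 5) = 85680. Avoid both = 13123110 − 224400 − 427329 + 85680 = 12557061.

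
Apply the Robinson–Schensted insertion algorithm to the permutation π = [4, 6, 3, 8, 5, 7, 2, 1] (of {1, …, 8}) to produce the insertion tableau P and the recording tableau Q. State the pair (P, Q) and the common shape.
P = [1, 5, 7] / [2, 6, 8] / [3] / [4];  Q = [1, 2, 4] / [3, 5, 6] / [7] / [8];  common shape = (3, 3, 1, 1)

Row-insert the values π_1, π_2, … into P one at a time, bumping the leftmost entry strictly greater than the inserted value down to the next row. The recording tableau Q records, in position (i, j), the step at which that cell was added to P.
  Insert 4 (step 1): P = [4];  Q = [1]
  Insert 6 (step 2): P = [4, 6];  Q = [1, 2]
  Insert 3 (step 3): P = [3, 6] / [4];  Q = [1, 2] / [3]
  Insert 8 (step 4): P = [3, 6, 8] / [4];  Q = [1, 2, 4] / [3]
  Insert 5 (step 5): P = [3, 5, 8] / [4, 6];  Q = [1, 2, 4] / [3, 5]
  Insert 7 (step 6): P = [3, 5, 7] / [4, 6, 8];  Q = [1, 2, 4] / [3, 5, 6]
  Insert 2 (step 7): P = [2, 5, 7] / [3, 6, 8] / [4];  Q = [1, 2, 4] / [3, 5, 6] / [7]
  Insert 1 (step 8): P = [1, 5, 7] / [2, 6, 8] / [3] / [4];  Q = [1, 2, 4] / [3, 5, 6] / [7] / [8]
Final shape: (3, 3, 1, 1).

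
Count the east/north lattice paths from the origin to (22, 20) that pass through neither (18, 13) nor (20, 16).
Number of paths = 367047972270

Inclusion–exclusion. Total paths: C(42, 22) = 513791607420. Through P₁: C(31, 18)·C(11, 4) = 68063514750. Through P₂: C(36, 20)·C(6, 2) = 109618081650. Since P₁ is strictly southwest of P₂, a monotone path through both must visit P₁ then P₂; paths through both = C(31, 18)·C(5, 2)·C(6, 2) = 30937961250. Avoid both = 513791607420 − 68063514750 − 109618081650 + 30937961250 = 367047972270.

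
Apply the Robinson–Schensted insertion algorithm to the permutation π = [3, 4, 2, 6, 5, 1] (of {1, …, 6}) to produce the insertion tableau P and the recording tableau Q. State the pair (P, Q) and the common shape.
P = [1, 4, 5] / [2, 6] / [3];  Q = [1, 2, 4] / [3, 5] / [6];  common shape = (3, 2, 1)

Row-insert the values π_1, π_2, … into P one at a time, bumping the leftmost entry strictly greater than the inserted value down to the next row. The recording tableau Q records, in position (i, j), the step at which that cell was added to P.
  Insert 3 (step 1): P = [3];  Q = [1]
  Insert 4 (step 2): P = [3, 4];  Q = [1, 2]
  Insert 2 (step 3): P = [2, 4] / [3];  Q = [1, 2] / [3]
  Insert 6 (step 4): P = [2, 4, 6] / [3];  Q = [1, 2, 4] / [3]
  Insert 5 (step 5): P = [2, 4, 5] / [3, 6];  Q = [1, 2, 4] / [3, 5]
  Insert 1 (step 6): P = [1, 4, 5] / [2, 6] / [3];  Q = [1, 2, 4] / [3, 5] / [6]
Final shape: (3, 2, 1).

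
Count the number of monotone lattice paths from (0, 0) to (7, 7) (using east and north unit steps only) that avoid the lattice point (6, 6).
Number of paths = 1584

Total paths from (0, 0) to (7, 7): C(14, 7) = 3432. Paths through (6, 6): (paths (0, 0) → (6, 6)) × (paths (6, 6) → (7, 7)) = C(12, 6) · C(2, 1) = 924 · 2 = 1848. Avoidance count = 3432 − 1848 = 1584.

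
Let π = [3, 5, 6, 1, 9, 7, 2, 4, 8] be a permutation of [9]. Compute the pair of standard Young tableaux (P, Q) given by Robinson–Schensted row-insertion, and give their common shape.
P = [1, 2, 4, 7, 8] / [3, 5, 6] / [9];  Q = [1, 2, 3, 5, 9] / [4, 6, 8] / [7];  common shape = (5, 3, 1)

Row-insert the values π_1, π_2, … into P one at a time, bumping the leftmost entry strictly greater than the inserted value down to the next row. The recording tableau Q records, in position (i, j), the step at which that cell was added to P.
  Insert 3 (step 1): P = [3];  Q = [1]
  Insert 5 (step 2): P = [3, 5];  Q = [1, 2]
  Insert 6 (step 3): P = [3, 5, 6];  Q = [1, 2, 3]
  Insert 1 (step 4): P = [1, 5, 6] / [3];  Q = [1, 2, 3] / [4]
  Insert 9 (step 5): P = [1, 5, 6, 9] / [3];  Q = [1, 2, 3, 5] / [4]
  Insert 7 (step 6): P = [1, 5, 6, 7] / [3, 9];  Q = [1, 2, 3, 5] / [4, 6]
  Insert 2 (step 7): P = [1, 2, 6, 7] / [3, 5] / [9];  Q = [1, 2, 3, 5] / [4, 6] / [7]
  Insert 4 (step 8): P = [1, 2, 4, 7] / [3, 5, 6] / [9];  Q = [1, 2, 3, 5] / [4, 6, 8] / [7]
  Insert 8 (step 9): P = [1, 2, 4, 7, 8] / [3, 5, 6] / [9];  Q = [1, 2, 3, 5, 9] / [4, 6, 8] / [7]
Final shape: (5, 3, 1).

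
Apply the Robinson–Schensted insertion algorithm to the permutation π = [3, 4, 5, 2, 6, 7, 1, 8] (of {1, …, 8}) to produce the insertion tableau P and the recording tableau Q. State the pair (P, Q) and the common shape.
P = [1, 4, 5, 6, 7, 8] / [2] / [3];  Q = [1, 2, 3, 5, 6, 8] / [4] / [7];  common shape = (6, 1, 1)

Row-insert the values π_1, π_2, … into P one at a time, bumping the leftmost entry strictly greater than the inserted value down to the next row. The recording tableau Q records, in position (i, j), the step at which that cell was added to P.
  Insert 3 (step 1): P = [3];  Q = [1]
  Insert 4 (step 2): P = [3, 4];  Q = [1, 2]
  Insert 5 (step 3): P = [3, 4, 5];  Q = [1, 2, 3]
  Insert 2 (step 4): P = [2, 4, 5] / [3];  Q = [1, 2, 3] / [4]
  Insert 6 (step 5): P = [2, 4, 5, 6] / [3];  Q = [1, 2, 3, 5] / [4]
  Insert 7 (step 6): P = [2, 4, 5, 6, 7] / [3];  Q = [1, 2, 3, 5, 6] / [4]
  Insert 1 (step 7): P = [1, 4, 5, 6, 7] / [2] / [3];  Q = [1, 2, 3, 5, 6] / [4] / [7]
  Insert 8 (step 8): P = [1, 4, 5, 6, 7, 8] / [2] / [3];  Q = [1, 2, 3, 5, 6, 8] / [4] / [7]
Final shape: (6, 1, 1).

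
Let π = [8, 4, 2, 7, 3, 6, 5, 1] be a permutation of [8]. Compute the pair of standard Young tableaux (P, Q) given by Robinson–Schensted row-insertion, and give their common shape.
P = [1, 3, 5] / [2, 6] / [4] / [7] / [8];  Q = [1, 4, 6] / [2, 5] / [3] / [7] / [8];  common shape = (3, 2, 1, 1, 1)

Row-insert the values π_1, π_2, … into P one at a time, bumping the leftmost entry strictly greater than the inserted value down to the next row. The recording tableau Q records, in position (i, j), the step at which that cell was added to P.
  Insert 8 (step 1): P = [8];  Q = [1]
  Insert 4 (step 2): P = [4] / [8];  Q = [1] / [2]
  Insert 2 (step 3): P = [2] / [4] / [8];  Q = [1] / [2] / [3]
  Insert 7 (step 4): P = [2, 7] / [4] / [8];  Q = [1, 4] / [2] / [3]
  Insert 3 (step 5): P = [2, 3] / [4, 7] / [8];  Q = [1, 4] / [2, 5] / [3]
  Insert 6 (step 6): P = [2, 3, 6] / [4, 7] / [8];  Q = [1, 4, 6] / [2, 5] / [3]
  Insert 5 (step 7): P = [2, 3, 5] / [4, 6] / [7] / [8];  Q = [1, 4, 6] / [2, 5] / [3] / [7]
  Insert 1 (step 8): P = [1, 3, 5] / [2, 6] / [4] / [7] / [8];  Q = [1, 4, 6] / [2, 5] / [3] / [7] / [8]
Final shape: (3, 2, 1, 1, 1).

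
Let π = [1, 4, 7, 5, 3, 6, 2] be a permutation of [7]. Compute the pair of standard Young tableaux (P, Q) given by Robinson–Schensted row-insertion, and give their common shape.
P = [1, 2, 5, 6] / [3] / [4] / [7];  Q = [1, 2, 3, 6] / [4] / [5] / [7];  common shape = (4, 1, 1, 1)

Row-insert the values π_1, π_2, … into P one at a time, bumping the leftmost entry strictly greater than the inserted value down to the next row. The recording tableau Q records, in position (i, j), the step at which that cell was added to P.
  Insert 1 (step 1): P = [1];  Q = [1]
  Insert 4 (step 2): P = [1, 4];  Q = [1, 2]
  Insert 7 (step 3): P = [1, 4, 7];  Q = [1, 2, 3]
  Insert 5 (step 4): P = [1, 4, 5] / [7];  Q = [1, 2, 3] / [4]
  Insert 3 (step 5): P = [1, 3, 5] / [4] / [7];  Q = [1, 2, 3] / [4] / [5]
  Insert 6 (step 6): P = [1, 3, 5, 6] / [4] / [7];  Q = [1, 2, 3, 6] / [4] / [5]
  Insert 2 (step 7): P = [1, 2, 5, 6] / [3] / [4] / [7];  Q = [1, 2, 3, 6] / [4] / [5] / [7]
Final shape: (4, 1, 1, 1).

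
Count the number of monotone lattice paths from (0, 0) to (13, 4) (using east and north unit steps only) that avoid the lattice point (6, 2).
Number of paths = 1372

Total paths from (0, 0) to (13, 4): C(17, 13) = 2380. Paths through (6, 2): (paths (0, 0) → (6, 2)) × (paths (6, 2) → (13, 4)) = C(8, 6) · C(9, 7) = 28 · 36 = 1008. Avoidance count = 2380 − 1008 = 1372.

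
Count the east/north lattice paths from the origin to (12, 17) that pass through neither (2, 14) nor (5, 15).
Number of paths = 51320751

Inclusion–exclusion. Total paths: C(29, 12) = 51895935. Through P₁: C(16, 2)·C(13, 10) = 34320. Through P₂: C(20, 5)·C(9, 7) = 558144. Since P₁ is strictly southwest of P₂, a monotone path through both must visit P₁ then P₂; paths through both = C(16, 2)·C(4, 3)·C(9, 7) = 17280. Avoid both = 51895935 − 34320 − 558144 + 17280 = 51320751.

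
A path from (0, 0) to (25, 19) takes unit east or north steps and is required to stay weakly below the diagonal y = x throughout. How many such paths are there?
Number of paths = 379300783092

By the reflection principle (André's argument), the number of monotone paths to (25, 19) with n ≤ m that never go above y = x is C(44, 25) − C(44, 26) = 1408831480056 − 1029530696964 = 379300783092.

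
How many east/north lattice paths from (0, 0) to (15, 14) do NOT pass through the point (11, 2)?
Number of paths = 77416800

Total paths from (0, 0) to (15, 14): C(29, 15) = 77558760. Paths through (11, 2): (paths (0, 0) → (11, 2)) × (paths (11, 2) → (15, 14)) = C(13, 11) · C(16, 4) = 78 · 1820 = 141960. Avoidance count = 77558760 − 141960 = 77416800.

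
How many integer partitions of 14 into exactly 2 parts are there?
p(14, 2 parts) = 7

Partitions of n into exactly k parts ↔ partitions of n − k into at most k parts (subtract 1 from each part). For n = 14, k = 2, the partitions are: 13+1, 12+2, 11+3, 10+4, 9+5, 8+6, 7+7. Count = 7.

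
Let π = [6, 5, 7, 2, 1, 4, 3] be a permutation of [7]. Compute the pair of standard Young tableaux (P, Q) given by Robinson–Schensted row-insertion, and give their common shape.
P = [1, 3] / [2, 4] / [5, 7] / [6];  Q = [1, 3] / [2, 6] / [4, 7] / [5];  common shape = (2, 2, 2, 1)

Row-insert the values π_1, π_2, … into P one at a time, bumping the leftmost entry strictly greater than the inserted value down to the next row. The recording tableau Q records, in position (i, j), the step at which that cell was added to P.
  Insert 6 (step 1): P = [6];  Q = [1]
  Insert 5 (step 2): P = [5] / [6];  Q = [1] / [2]
  Insert 7 (step 3): P = [5, 7] / [6];  Q = [1, 3] / [2]
  Insert 2 (step 4): P = [2, 7] / [5] / [6];  Q = [1, 3] / [2] / [4]
  Insert 1 (step 5): P = [1, 7] / [2] / [5] / [6];  Q = [1, 3] / [2] / [4] / [5]
  Insert 4 (step 6): P = [1, 4] / [2, 7] / [5] / [6];  Q = [1, 3] / [2, 6] / [4] / [5]
  Insert 3 (step 7): P = [1, 3] / [2, 4] / [5, 7] / [6];  Q = [1, 3] / [2, 6] / [4, 7] / [5]
Final shape: (2, 2, 2, 1).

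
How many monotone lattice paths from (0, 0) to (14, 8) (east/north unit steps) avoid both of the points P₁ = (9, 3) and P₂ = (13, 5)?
Number of paths = 243258

Inclusion–exclusion. Total paths: C(22, 14) = 319770. Through P₁: C(12, 9)·C(10, 5) = 55440. Through P₂: C(18, 13)·C(4, 1) = 34272. Since P₁ is strictly southwest of P₂, a monotone path through both must visit P₁ then P₂; paths through both = C(12, 9)·C(6, 4)·C(4, 1) = 13200. Avoid both = 319770 − 55440 − 34272 + 13200 = 243258.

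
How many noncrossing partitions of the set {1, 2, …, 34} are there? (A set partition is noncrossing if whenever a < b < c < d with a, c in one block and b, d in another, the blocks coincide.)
C_34 = 812944042149730764

These noncrossing partitions are counted by the Catalan number C_n = (1/(n + 1)) · C(2n, n). For n = 34: C_34 = (1/35) · C(68, 34) = 28453041475240576740/35 = 812944042149730764.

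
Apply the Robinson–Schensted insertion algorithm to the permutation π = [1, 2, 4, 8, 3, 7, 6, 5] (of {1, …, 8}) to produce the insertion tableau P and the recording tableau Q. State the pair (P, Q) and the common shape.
P = [1, 2, 3, 5] / [4, 6] / [7] / [8];  Q = [1, 2, 3, 4] / [5, 6] / [7] / [8];  common shape = (4, 2, 1, 1)

Row-insert the values π_1, π_2, … into P one at a time, bumping the leftmost entry strictly greater than the inserted value down to the next row. The recording tableau Q records, in position (i, j), the step at which that cell was added to P.
  Insert 1 (step 1): P = [1];  Q = [1]
  Insert 2 (step 2): P = [1, 2];  Q = [1, 2]
  Insert 4 (step 3): P = [1, 2, 4];  Q = [1, 2, 3]
  Insert 8 (step 4): P = [1, 2, 4, 8];  Q = [1, 2, 3, 4]
  Insert 3 (step 5): P = [1, 2, 3, 8] / [4];  Q = [1, 2, 3, 4] / [5]
  Insert 7 (step 6): P = [1, 2, 3, 7] / [4, 8];  Q = [1, 2, 3, 4] / [5, 6]
  Insert 6 (step 7): P = [1, 2, 3, 6] / [4, 7] / [8];  Q = [1, 2, 3, 4] / [5, 6] / [7]
  Insert 5 (step 8): P = [1, 2, 3, 5] / [4, 6] / [7] / [8];  Q = [1, 2, 3, 4] / [5, 6] / [7] / [8]
Final shape: (4, 2, 1, 1).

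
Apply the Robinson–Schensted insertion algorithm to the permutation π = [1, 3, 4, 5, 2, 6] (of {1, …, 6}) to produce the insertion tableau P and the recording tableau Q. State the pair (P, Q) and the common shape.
P = [1, 2, 4, 5, 6] / [3];  Q = [1, 2, 3, 4, 6] / [5];  common shape = (5, 1)

Row-insert the values π_1, π_2, … into P one at a time, bumping the leftmost entry strictly greater than the inserted value down to the next row. The recording tableau Q records, in position (i, j), the step at which that cell was added to P.
  Insert 1 (step 1): P = [1];  Q = [1]
  Insert 3 (step 2): P = [1, 3];  Q = [1, 2]
  Insert 4 (step 3): P = [1, 3, 4];  Q = [1, 2, 3]
  Insert 5 (step 4): P = [1, 3, 4, 5];  Q = [1, 2, 3, 4]
  Insert 2 (step 5): P = [1, 2, 4, 5] / [3];  Q = [1, 2, 3, 4] / [5]
  Insert 6 (step 6): P = [1, 2, 4, 5, 6] / [3];  Q = [1, 2, 3, 4, 6] / [5]
Final shape: (5, 1).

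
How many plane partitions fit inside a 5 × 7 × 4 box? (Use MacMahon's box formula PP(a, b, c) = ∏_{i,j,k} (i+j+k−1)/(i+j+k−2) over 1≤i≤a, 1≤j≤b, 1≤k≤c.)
PP(5, 7, 4) = 868489479

Evaluate the triple product over i = 1..5, j = 1..7, k = 1..4. The factors are (2/1) · (3/2) · (4/3) · (5/4) · (3/2) · (4/3) · (5/4) · (6/5) · … (140 factors total). The numerators and denominators telescope so the product is an integer; carrying out the multiplication exactly gives PP(5, 7, 4) = 868489479.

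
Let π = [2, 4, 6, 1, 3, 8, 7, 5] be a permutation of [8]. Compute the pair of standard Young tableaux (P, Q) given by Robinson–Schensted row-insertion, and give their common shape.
P = [1, 3, 5, 7] / [2, 4, 6] / [8];  Q = [1, 2, 3, 6] / [4, 5, 7] / [8];  common shape = (4, 3, 1)

Row-insert the values π_1, π_2, … into P one at a time, bumping the leftmost entry strictly greater than the inserted value down to the next row. The recording tableau Q records, in position (i, j), the step at which that cell was added to P.
  Insert 2 (step 1): P = [2];  Q = [1]
  Insert 4 (step 2): P = [2, 4];  Q = [1, 2]
  Insert 6 (step 3): P = [2, 4, 6];  Q = [1, 2, 3]
  Insert 1 (step 4): P = [1, 4, 6] / [2];  Q = [1, 2, 3] / [4]
  Insert 3 (step 5): P = [1, 3, 6] / [2, 4];  Q = [1, 2, 3] / [4, 5]
  Insert 8 (step 6): P = [1, 3, 6, 8] / [2, 4];  Q = [1, 2, 3, 6] / [4, 5]
  Insert 7 (step 7): P = [1, 3, 6, 7] / [2, 4, 8];  Q = [1, 2, 3, 6] / [4, 5, 7]
  Insert 5 (step 8): P = [1, 3, 5, 7] / [2, 4, 6] / [8];  Q = [1, 2, 3, 6] / [4, 5, 7] / [8]
Final shape: (4, 3, 1).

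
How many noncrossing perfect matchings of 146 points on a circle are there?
C_73 = 79463489365077377841208237632349268884500

These noncrossing handshakes are counted by the Catalan number C_n = (1/(n + 1)) · C(2n, n). For n = 73: C_73 = (1/74) · C(146, 73) = 5880298213015725960249409584793845897453000/74 = 79463489365077377841208237632349268884500.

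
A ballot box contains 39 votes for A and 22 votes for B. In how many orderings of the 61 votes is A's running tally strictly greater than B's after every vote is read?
Strict-lead orderings = 6169814424129300

Total orderings of the 61 votes with 39 for A: C(61, 39) = 22138745874816900. By the Bertrand ballot formula (Cycle Lemma / reflection principle), the number of orderings in which A is strictly ahead of B throughout is (p − q)/(p + q) · C(p + q, p) = (39 − 22)/(39 + 22) · 22138745874816900 = 6169814424129300.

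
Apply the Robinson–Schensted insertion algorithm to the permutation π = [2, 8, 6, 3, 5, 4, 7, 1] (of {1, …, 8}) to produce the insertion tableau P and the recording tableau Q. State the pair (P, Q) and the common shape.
P = [1, 3, 4, 7] / [2] / [5] / [6] / [8];  Q = [1, 2, 5, 7] / [3] / [4] / [6] / [8];  common shape = (4, 1, 1, 1, 1)

Row-insert the values π_1, π_2, … into P one at a time, bumping the leftmost entry strictly greater than the inserted value down to the next row. The recording tableau Q records, in position (i, j), the step at which that cell was added to P.
  Insert 2 (step 1): P = [2];  Q = [1]
  Insert 8 (step 2): P = [2, 8];  Q = [1, 2]
  Insert 6 (step 3): P = [2, 6] / [8];  Q = [1, 2] / [3]
  Insert 3 (step 4): P = [2, 3] / [6] / [8];  Q = [1, 2] / [3] / [4]
  Insert 5 (step 5): P = [2, 3, 5] / [6] / [8];  Q = [1, 2, 5] / [3] / [4]
  Insert 4 (step 6): P = [2, 3, 4] / [5] / [6] / [8];  Q = [1, 2, 5] / [3] / [4] / [6]
  Insert 7 (step 7): P = [2, 3, 4, 7] / [5] / [6] / [8];  Q = [1, 2, 5, 7] / [3] / [4] / [6]
  Insert 1 (step 8): P = [1, 3, 4, 7] / [2] / [5] / [6] / [8];  Q = [1, 2, 5, 7] / [3] / [4] / [6] / [8]
Final shape: (4, 1, 1, 1, 1).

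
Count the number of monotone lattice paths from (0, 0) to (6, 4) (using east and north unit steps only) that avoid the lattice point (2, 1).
Number of paths = 105

Total paths from (0, 0) to (6, 4): C(10, 6) = 210. Paths through (2, 1): (paths (0, 0) → (2, 1)) × (paths (2, 1) → (6, 4)) = C(3, 2) · C(7, 4) = 3 · 35 = 105. Avoidance count = 210 − 105 = 105.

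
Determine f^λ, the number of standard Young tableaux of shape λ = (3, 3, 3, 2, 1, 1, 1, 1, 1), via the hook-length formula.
# SYT of shape (3, 3, 3, 2, 1, 1, 1, 1, 1) = 69888

Hook-length formula: f^λ = n! / Π hook(c), product over all cells c of the Young diagram. For λ = (3, 3, 3, 2, 1, 1, 1, 1, 1), n = 16 boxes. Hook lengths by row (left-to-right, top-to-bottom): [11, 5, 3]; [10, 4, 2]; [9, 3, 1]; [7, 1]; [5]; [4]; [3]; [2]; [1]. Product of hooks = 299376000. So f^λ = 16! / 299376000 = 20922789888000 / 299376000 = 69888.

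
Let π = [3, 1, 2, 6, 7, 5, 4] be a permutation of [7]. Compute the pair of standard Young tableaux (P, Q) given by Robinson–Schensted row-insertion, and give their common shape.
P = [1, 2, 4, 7] / [3, 5] / [6];  Q = [1, 3, 4, 5] / [2, 6] / [7];  common shape = (4, 2, 1)

Row-insert the values π_1, π_2, … into P one at a time, bumping the leftmost entry strictly greater than the inserted value down to the next row. The recording tableau Q records, in position (i, j), the step at which that cell was added to P.
  Insert 3 (step 1): P = [3];  Q = [1]
  Insert 1 (step 2): P = [1] / [3];  Q = [1] / [2]
  Insert 2 (step 3): P = [1, 2] / [3];  Q = [1, 3] / [2]
  Insert 6 (step 4): P = [1, 2, 6] / [3];  Q = [1, 3, 4] / [2]
  Insert 7 (step 5): P = [1, 2, 6, 7] / [3];  Q = [1, 3, 4, 5] / [2]
  Insert 5 (step 6): P = [1, 2, 5, 7] / [3, 6];  Q = [1, 3, 4, 5] / [2, 6]
  Insert 4 (step 7): P = [1, 2, 4, 7] / [3, 5] / [6];  Q = [1, 3, 4, 5] / [2, 6] / [7]
Final shape: (4, 2, 1).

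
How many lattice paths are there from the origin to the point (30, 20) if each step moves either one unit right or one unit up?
Number of paths = 47129212243960

A monotone lattice path from (0, 0) to (30, 20) consists of 30 east steps and 20 north steps in some order, so it is determined by which 30 of the 50 steps are east. The count is C(50, 30) = 47129212243960.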